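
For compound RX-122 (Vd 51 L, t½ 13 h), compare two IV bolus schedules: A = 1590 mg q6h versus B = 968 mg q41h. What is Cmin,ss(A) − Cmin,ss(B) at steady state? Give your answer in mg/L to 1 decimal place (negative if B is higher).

Regimen A: f = (1/2)^(6/13) ≈ 0.7262; Cmin,ss = (1590/51)·f/(1−f) ≈ 82.689 mg/L.
Regimen B: f = (1/2)^(41/13) ≈ 0.1124; Cmin,ss = (968/51)·f/(1−f) ≈ 2.404 mg/L.
Difference ≈ 82.689 − 2.404 ≈ 80.285 mg/L.

80.3 mg/L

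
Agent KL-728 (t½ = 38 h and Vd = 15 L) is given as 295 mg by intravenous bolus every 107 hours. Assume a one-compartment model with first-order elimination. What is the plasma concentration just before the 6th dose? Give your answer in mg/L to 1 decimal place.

3.3 mg/L

f = (1/2)^(τ/t½) = (1/2)^(107/38) ≈ 0.1420.
C₀ = D/Vd = 295/15 ≈ 19.667 mg/L.
Before the 6th dose, 5 doses have been given. Superposition: Cmin = C₀·(f + f² + … + f^5).
≈ 19.667 × (0.1420 + 0.0202 + 0.0029 + 0.0004 + 0.0001) ≈ 19.667 × 0.1656 ≈ 3.257 mg/L.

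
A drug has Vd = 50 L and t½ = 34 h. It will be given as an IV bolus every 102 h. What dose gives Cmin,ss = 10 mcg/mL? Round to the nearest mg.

3500 mg

τ/t½ = 102/34 ≈ 3, so f = (1/2)^(102/34) ≈ 0.125000.
Cmin,ss = (D/Vd)·f/(1−f), so D = Cmin,ss·Vd·(1−f)/f.
D = 10 × 50 × (1−f)/f ≈ 10 × 50 × 7.00000 ≈ 3500.00 mg.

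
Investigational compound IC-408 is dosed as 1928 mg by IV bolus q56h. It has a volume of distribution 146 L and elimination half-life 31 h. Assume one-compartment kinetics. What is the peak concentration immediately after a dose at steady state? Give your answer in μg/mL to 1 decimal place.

Over one 56-h interval, 56/31 ≈ 1.8065 half-lives elapse, leaving f ≈ 0.2859 of each dose.
Accumulation ratio R = 1/(1 − f) ≈ 1/0.7141 ≈ 1.4004.
Single-dose peak C₀ = D/Vd = 1928/146 ≈ 13.205 μg/mL.
Steady-state peak Cmax,ss = C₀·R ≈ 13.205 × 1.4004 ≈ 18.492 μg/mL.

18.5 μg/mL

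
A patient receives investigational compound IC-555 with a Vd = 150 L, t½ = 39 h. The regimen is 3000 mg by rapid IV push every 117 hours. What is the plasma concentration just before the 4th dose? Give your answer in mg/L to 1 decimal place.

f = (1/2)^(τ/t½) = (1/2)^(117/39) ≈ 0.1250.
C₀ = D/Vd = 3000/150 ≈ 20.000 mg/L.
Before the 4th dose, 3 doses have been given. Superposition: Cmin = C₀·(f + f² + … + f^3).
≈ 20.000 × (0.1250 + 0.0156 + 0.0020) ≈ 20.000 × 0.1426 ≈ 2.852 mg/L.

2.9 mg/L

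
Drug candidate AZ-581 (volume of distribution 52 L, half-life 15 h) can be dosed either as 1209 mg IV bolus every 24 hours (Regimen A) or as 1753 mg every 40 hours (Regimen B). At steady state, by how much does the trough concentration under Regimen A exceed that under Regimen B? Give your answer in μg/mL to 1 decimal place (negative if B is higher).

Regimen A: f = (1/2)^(24/15) ≈ 0.3299; Cmin,ss = (1209/52)·f/(1−f) ≈ 11.446 μg/mL.
Regimen B: f = (1/2)^(40/15) ≈ 0.1575; Cmin,ss = (1753/52)·f/(1−f) ≈ 6.302 μg/mL.
Difference ≈ 11.446 − 6.302 ≈ 5.144 μg/mL.

5.1 μg/mL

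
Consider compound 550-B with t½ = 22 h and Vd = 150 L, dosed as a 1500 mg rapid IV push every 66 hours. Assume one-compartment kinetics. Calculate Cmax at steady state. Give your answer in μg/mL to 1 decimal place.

τ = 66 h = 3 half-lives, so f = (1/2)^3 = 0.125.
Accumulation ratio R = 1/(1 − f) = 1/0.875 = 8/7.
Single-dose peak C₀ = D/Vd = 1500/150 = 10 μg/mL.
Steady-state peak Cmax,ss = C₀·R = 10 × 8/7 ≈ 11.429 μg/mL.

11.4 μg/mL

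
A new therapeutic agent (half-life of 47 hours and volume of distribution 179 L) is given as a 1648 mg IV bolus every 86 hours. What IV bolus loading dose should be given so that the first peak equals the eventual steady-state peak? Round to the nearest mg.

2293 mg

f = (1/2)^(86/47) ≈ 0.281306; accumulation ratio R = 1/(1−f) ≈ 1.39141.
Loading dose to hit Cmax,ss on first dose: D_load = D_maint·R ≈ 1648 × 1.39141 ≈ 2293.04 mg.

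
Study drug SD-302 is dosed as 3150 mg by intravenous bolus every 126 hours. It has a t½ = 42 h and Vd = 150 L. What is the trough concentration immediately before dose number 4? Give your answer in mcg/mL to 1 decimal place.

f = (1/2)^(τ/t½) = (1/2)^(126/42) ≈ 0.1250.
C₀ = D/Vd = 3150/150 ≈ 21.000 mcg/mL.
Before the 4th dose, 3 doses have been given. Superposition: Cmin = C₀·(f + f² + … + f^3).
≈ 21.000 × (0.1250 + 0.0156 + 0.0020) ≈ 21.000 × 0.1426 ≈ 2.995 mcg/mL.

3.0 mcg/mL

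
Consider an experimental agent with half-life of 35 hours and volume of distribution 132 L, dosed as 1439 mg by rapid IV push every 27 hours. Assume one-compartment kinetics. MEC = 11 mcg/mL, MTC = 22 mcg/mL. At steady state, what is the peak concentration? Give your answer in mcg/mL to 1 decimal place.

Over one 27-h interval, 27/35 ≈ 0.77143 half-lives elapse, leaving f ≈ 0.5858 of each dose.
At steady state, accumulation factor R = 1/(1 − e^(−kτ)) ≈ 2.4143.
Single-dose peak C₀ = D/Vd = 1439/132 ≈ 10.902 mcg/mL.
Steady-state peak Cmax,ss = C₀·R ≈ 10.902 × 2.4143 ≈ 26.321 mcg/mL.
Peak 26.3 mcg/mL vs MTC 22 mcg/mL: exceeds toxic threshold.

26.3 mcg/mL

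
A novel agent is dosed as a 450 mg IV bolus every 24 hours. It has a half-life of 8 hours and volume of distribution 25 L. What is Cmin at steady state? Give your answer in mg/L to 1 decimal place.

2.6 mg/L

The dosing interval is 3 half-lives, so f = 2^(−3) = 0.125.
Accumulation ratio R = 1/(1 − f) = 1/0.875 = 8/7.
Single-dose peak C₀ = D/Vd = 450/25 = 18 mg/L.
Steady-state peak Cmax,ss = C₀·R = 18 × 8/7 ≈ 20.571 mg/L.
Steady-state trough Cmin,ss = Cmax,ss·f ≈ 20.571 × 0.125 ≈ 2.571 mg/L.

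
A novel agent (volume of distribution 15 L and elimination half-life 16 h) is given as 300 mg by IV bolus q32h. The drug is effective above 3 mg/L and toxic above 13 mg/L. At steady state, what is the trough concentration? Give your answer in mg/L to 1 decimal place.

τ = 32 h = 2 half-lives, so f = (1/2)^2 = 0.25.
Accumulation ratio R = 1/(1 − f) = 1/0.75 = 4/3.
Single-dose peak C₀ = D/Vd = 300/15 = 20 mg/L.
Steady-state peak Cmax,ss = C₀·R = 20 × 4/3 ≈ 26.667 mg/L.
Steady-state trough Cmin,ss = Cmax,ss·f ≈ 26.667 × 0.25 ≈ 6.667 mg/L.
Trough 6.7 mg/L vs MEC 3 mg/L: adequate.

6.7 mg/L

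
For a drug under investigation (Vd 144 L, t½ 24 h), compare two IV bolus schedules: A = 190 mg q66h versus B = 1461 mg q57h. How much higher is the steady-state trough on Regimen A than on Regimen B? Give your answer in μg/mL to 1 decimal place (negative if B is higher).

Regimen A: f = (1/2)^(66/24) ≈ 0.1487; Cmin,ss = (190/144)·f/(1−f) ≈ 0.230 μg/mL.
Regimen B: f = (1/2)^(57/24) ≈ 0.1928; Cmin,ss = (1461/144)·f/(1−f) ≈ 2.423 μg/mL.
Difference ≈ 0.230 − 2.423 ≈ -2.193 μg/mL.

-2.2 μg/mL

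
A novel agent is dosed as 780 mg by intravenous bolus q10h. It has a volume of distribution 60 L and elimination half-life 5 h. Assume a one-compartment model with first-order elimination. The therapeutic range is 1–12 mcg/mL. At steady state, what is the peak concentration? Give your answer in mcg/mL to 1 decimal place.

17.3 mcg/mL

The dosing interval is 2 half-lives, so f = 2^(−2) = 0.25.
At steady state, R = 1/(1 − 0.25) = 4/3.
Single-dose peak C₀ = D/Vd = 780/60 = 13 mcg/mL.
Steady-state peak Cmax,ss = C₀·R = 13 × 4/3 ≈ 17.333 mcg/mL.
Peak 17.3 mcg/mL vs MTC 12 mcg/mL: exceeds toxic threshold.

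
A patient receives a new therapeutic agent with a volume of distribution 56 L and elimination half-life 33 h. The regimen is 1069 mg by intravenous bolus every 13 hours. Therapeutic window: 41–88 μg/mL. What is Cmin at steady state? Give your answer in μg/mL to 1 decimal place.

60.8 μg/mL

τ/t½ = 13/33 ≈ 0.39394, so fraction remaining f = (1/2)^(13/33) ≈ 0.7610.
Accumulation ratio R = 1/(1 − f) ≈ 1/0.2390 ≈ 4.1841.
Each bolus raises the concentration by D/Vd = 1069/56 ≈ 19.089 μg/mL.
Cmax,ss = C₀/(1 − f) ≈ 19.089/0.2390 ≈ 79.870 μg/mL.
One interval later, Cmin,ss = Cmax,ss·e^(−kτ) ≈ 79.870 × 0.7610 ≈ 60.781 μg/mL.
Trough 60.8 μg/mL vs MEC 41 μg/mL: adequate.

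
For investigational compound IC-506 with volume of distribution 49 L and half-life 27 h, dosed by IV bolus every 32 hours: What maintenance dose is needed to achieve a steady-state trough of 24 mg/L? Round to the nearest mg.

1498 mg

τ/t½ = 32/27 ≈ 1.1852, so f = (1/2)^(32/27) ≈ 0.439768.
Cmin,ss = (D/Vd)·f/(1−f), so D = Cmin,ss·Vd·(1−f)/f.
D = 24 × 49 × (1−f)/f ≈ 24 × 49 × 1.27393 ≈ 1498.14 mg.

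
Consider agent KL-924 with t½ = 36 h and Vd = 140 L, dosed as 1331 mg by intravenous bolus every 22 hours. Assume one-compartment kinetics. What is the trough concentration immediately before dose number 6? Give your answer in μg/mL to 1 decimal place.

f = (1/2)^(τ/t½) = (1/2)^(22/36) ≈ 0.6547.
C₀ = D/Vd = 1331/140 ≈ 9.507 μg/mL.
Before the 6th dose, 5 doses have been given. Superposition: Cmin = C₀·(f + f² + … + f^5).
≈ 9.507 × (0.6547 + 0.4286 + 0.2806 + 0.1837 + 0.1203) ≈ 9.507 × 1.6679 ≈ 15.857 μg/mL.

15.9 μg/mL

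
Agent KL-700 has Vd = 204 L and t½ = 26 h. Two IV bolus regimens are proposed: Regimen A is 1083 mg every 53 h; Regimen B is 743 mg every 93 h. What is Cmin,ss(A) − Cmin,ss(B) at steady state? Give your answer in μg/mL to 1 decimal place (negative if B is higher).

Regimen A: f = (1/2)^(53/26) ≈ 0.2434; Cmin,ss = (1083/204)·f/(1−f) ≈ 1.708 μg/mL.
Regimen B: f = (1/2)^(93/26) ≈ 0.0838; Cmin,ss = (743/204)·f/(1−f) ≈ 0.333 μg/mL.
Difference ≈ 1.708 − 0.333 ≈ 1.375 μg/mL.

1.4 μg/mL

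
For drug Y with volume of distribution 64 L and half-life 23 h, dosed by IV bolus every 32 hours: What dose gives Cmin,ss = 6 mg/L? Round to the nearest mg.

τ/t½ = 32/23 ≈ 1.3913, so f = (1/2)^(32/23) ≈ 0.381220.
Cmin,ss = (D/Vd)·f/(1−f), so D = Cmin,ss·Vd·(1−f)/f.
D = 6 × 64 × (1−f)/f ≈ 6 × 64 × 1.62316 ≈ 623.29 mg.

623 mg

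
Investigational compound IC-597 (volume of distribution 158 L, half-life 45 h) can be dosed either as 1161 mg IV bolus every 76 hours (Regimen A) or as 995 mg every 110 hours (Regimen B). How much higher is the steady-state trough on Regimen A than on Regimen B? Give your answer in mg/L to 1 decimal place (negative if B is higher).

Regimen A: f = (1/2)^(76/45) ≈ 0.3102; Cmin,ss = (1161/158)·f/(1−f) ≈ 3.304 mg/L.
Regimen B: f = (1/2)^(110/45) ≈ 0.1837; Cmin,ss = (995/158)·f/(1−f) ≈ 1.417 mg/L.
Difference ≈ 3.304 − 1.417 ≈ 1.887 mg/L.

1.9 mg/L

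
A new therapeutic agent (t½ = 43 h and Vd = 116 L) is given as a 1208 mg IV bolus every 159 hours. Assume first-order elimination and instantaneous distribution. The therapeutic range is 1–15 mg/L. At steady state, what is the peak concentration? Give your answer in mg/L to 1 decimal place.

11.3 mg/L

k = ln2/t½ = ln2/43 ≈ 0.016120 h⁻¹; fraction remaining f = e^(−kτ) = e^(−0.016120×159) ≈ 0.0771.
Accumulation ratio R = 1/(1 − f) ≈ 1/0.9229 ≈ 1.0835.
Single-dose peak C₀ = D/Vd = 1208/116 ≈ 10.414 mg/L.
Steady-state peak Cmax,ss = C₀·R ≈ 10.414 × 1.0835 ≈ 11.284 mg/L.
Peak 11.3 mg/L vs MTC 15 mg/L: below toxic threshold.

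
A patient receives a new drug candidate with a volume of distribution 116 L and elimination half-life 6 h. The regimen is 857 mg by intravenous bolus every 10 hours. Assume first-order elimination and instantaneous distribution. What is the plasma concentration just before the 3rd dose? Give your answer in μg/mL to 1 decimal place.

3.1 μg/mL

f = (1/2)^(τ/t½) = (1/2)^(10/6) ≈ 0.3150.
C₀ = D/Vd = 857/116 ≈ 7.388 μg/mL.
Before the 3rd dose, 2 doses have been given. Superposition: Cmin = C₀·(f + f²).
≈ 7.388 × (0.3150 + 0.0992) ≈ 7.388 × 0.4142 ≈ 3.060 μg/mL.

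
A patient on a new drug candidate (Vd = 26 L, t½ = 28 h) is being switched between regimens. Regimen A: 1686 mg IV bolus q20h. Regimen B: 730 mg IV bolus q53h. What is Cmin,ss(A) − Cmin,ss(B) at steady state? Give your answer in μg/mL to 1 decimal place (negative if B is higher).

90.9 μg/mL

Regimen A: f = (1/2)^(20/28) ≈ 0.6095; Cmin,ss = (1686/26)·f/(1−f) ≈ 101.213 μg/mL.
Regimen B: f = (1/2)^(53/28) ≈ 0.2693; Cmin,ss = (730/26)·f/(1−f) ≈ 10.348 μg/mL.
Difference ≈ 101.213 − 10.348 ≈ 90.865 μg/mL.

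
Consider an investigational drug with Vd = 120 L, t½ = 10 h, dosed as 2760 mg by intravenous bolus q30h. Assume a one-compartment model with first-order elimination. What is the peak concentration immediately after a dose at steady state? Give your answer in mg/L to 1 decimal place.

26.3 mg/L

τ = 30 h = 3 half-lives, so f = (1/2)^3 = 0.125.
Accumulation ratio R = 1/(1 − f) = 1/0.875 = 8/7.
Single-dose peak C₀ = D/Vd = 2760/120 = 23 mg/L.
Steady-state peak Cmax,ss = C₀·R = 23 × 8/7 ≈ 26.286 mg/L.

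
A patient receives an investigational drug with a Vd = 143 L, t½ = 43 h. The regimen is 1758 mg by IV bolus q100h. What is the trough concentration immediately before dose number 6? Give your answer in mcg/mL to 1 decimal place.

3.1 mcg/mL

f = (1/2)^(τ/t½) = (1/2)^(100/43) ≈ 0.1995.
C₀ = D/Vd = 1758/143 ≈ 12.294 mcg/mL.
Before the 6th dose, 5 doses have been given. Superposition: Cmin = C₀·(f + f² + … + f^5).
≈ 12.294 × (0.1995 + 0.0398 + 0.0079 + 0.0016 + 0.0003) ≈ 12.294 × 0.2491 ≈ 3.062 mcg/mL.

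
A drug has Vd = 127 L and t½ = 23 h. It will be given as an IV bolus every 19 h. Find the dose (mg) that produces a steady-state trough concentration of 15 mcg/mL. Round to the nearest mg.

1472 mg

τ/t½ = 19/23 ≈ 0.82609, so f = (1/2)^(19/23) ≈ 0.564057.
Cmin,ss = (D/Vd)·f/(1−f), so D = Cmin,ss·Vd·(1−f)/f.
D = 15 × 127 × (1−f)/f ≈ 15 × 127 × 0.77287 ≈ 1472.32 mg.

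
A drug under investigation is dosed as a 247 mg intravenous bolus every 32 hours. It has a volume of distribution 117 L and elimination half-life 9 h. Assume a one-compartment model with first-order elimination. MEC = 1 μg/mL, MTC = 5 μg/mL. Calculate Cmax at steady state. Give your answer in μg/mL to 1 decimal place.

τ/t½ = 32/9 ≈ 3.5556, so fraction remaining f = (1/2)^(32/9) ≈ 0.0850.
At steady state, accumulation factor R = 1/(1 − e^(−kτ)) ≈ 1.0929.
Single-dose peak C₀ = D/Vd = 247/117 ≈ 2.111 μg/mL.
Cmax,ss = C₀/(1 − f) ≈ 2.111/0.9150 ≈ 2.307 μg/mL.
Peak 2.3 μg/mL vs MTC 5 μg/mL: below toxic threshold.

2.3 μg/mL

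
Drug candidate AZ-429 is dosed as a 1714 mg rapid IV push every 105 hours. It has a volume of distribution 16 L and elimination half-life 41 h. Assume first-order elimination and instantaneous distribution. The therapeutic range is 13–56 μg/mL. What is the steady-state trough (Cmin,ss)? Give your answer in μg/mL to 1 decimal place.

τ/t½ = 105/41 ≈ 2.561, so fraction remaining f = (1/2)^(105/41) ≈ 0.1695.
Accumulation ratio R = 1/(1 − f) ≈ 1/0.8305 ≈ 1.2041.
Single-dose peak C₀ = D/Vd = 1714/16 ≈ 107.125 μg/mL.
Steady-state peak Cmax,ss = C₀·R ≈ 107.125 × 1.2041 ≈ 128.989 μg/mL.
Steady-state trough Cmin,ss = Cmax,ss·f ≈ 128.989 × 0.1695 ≈ 21.864 μg/mL.
Trough 21.9 μg/mL vs MEC 13 μg/mL: adequate.

21.9 μg/mL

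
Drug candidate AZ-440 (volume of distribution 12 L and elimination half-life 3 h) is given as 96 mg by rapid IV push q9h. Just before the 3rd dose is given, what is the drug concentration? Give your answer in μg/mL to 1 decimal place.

f = (1/2)^(τ/t½) = (1/2)^(9/3) ≈ 0.1250.
C₀ = D/Vd = 96/12 ≈ 8.000 μg/mL.
Before the 3rd dose, 2 doses have been given. Superposition: Cmin = C₀·(f + f²).
≈ 8.000 × (0.1250 + 0.0156) ≈ 8.000 × 0.1406 ≈ 1.125 μg/mL.

1.1 μg/mL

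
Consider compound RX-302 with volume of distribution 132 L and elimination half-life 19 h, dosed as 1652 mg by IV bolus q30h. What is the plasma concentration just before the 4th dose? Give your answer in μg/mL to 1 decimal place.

6.1 μg/mL

f = (1/2)^(τ/t½) = (1/2)^(30/19) ≈ 0.3347.
C₀ = D/Vd = 1652/132 ≈ 12.515 μg/mL.
Before the 4th dose, 3 doses have been given. Superposition: Cmin = C₀·(f + f² + … + f^3).
≈ 12.515 × (0.3347 + 0.1120 + 0.0375) ≈ 12.515 × 0.4842 ≈ 6.060 μg/mL.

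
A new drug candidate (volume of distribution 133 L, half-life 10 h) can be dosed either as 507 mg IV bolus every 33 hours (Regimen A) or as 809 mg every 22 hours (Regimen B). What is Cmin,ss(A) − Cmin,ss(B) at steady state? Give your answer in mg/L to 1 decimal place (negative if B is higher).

-1.3 mg/L

Regimen A: f = (1/2)^(33/10) ≈ 0.1015; Cmin,ss = (507/133)·f/(1−f) ≈ 0.431 mg/L.
Regimen B: f = (1/2)^(22/10) ≈ 0.2176; Cmin,ss = (809/133)·f/(1−f) ≈ 1.692 mg/L.
Difference ≈ 0.431 − 1.692 ≈ -1.261 mg/L.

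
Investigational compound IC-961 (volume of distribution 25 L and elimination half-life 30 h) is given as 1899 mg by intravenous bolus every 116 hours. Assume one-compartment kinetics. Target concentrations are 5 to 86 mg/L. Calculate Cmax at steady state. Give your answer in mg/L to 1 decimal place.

Over one 116-h interval, 116/30 ≈ 3.8667 half-lives elapse, leaving f ≈ 0.0686 of each dose.
At steady state, accumulation factor R = 1/(1 − e^(−kτ)) ≈ 1.0737.
Single-dose peak C₀ = D/Vd = 1899/25 ≈ 75.960 mg/L.
Cmax,ss = C₀/(1 − f) ≈ 75.960/0.9314 ≈ 81.555 mg/L.
Peak 81.6 mg/L vs MTC 86 mg/L: below toxic threshold.

81.6 mg/L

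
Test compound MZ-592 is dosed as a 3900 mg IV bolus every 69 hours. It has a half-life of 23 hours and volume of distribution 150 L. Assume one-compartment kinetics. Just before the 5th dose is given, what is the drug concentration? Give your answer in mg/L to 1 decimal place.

f = (1/2)^(τ/t½) = (1/2)^(69/23) ≈ 0.1250.
C₀ = D/Vd = 3900/150 ≈ 26.000 mg/L.
Before the 5th dose, 4 doses have been given. Superposition: Cmin = C₀·(f + f² + … + f^4).
≈ 26.000 × (0.1250 + 0.0156 + 0.0020 + 0.0002) ≈ 26.000 × 0.1428 ≈ 3.713 mg/L.

3.7 mg/L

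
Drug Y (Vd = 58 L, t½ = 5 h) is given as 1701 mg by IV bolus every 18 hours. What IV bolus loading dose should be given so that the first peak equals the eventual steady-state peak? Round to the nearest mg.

1854 mg

f = (1/2)^(18/5) ≈ 0.082469; accumulation ratio R = 1/(1−f) ≈ 1.08988.
Loading dose to hit Cmax,ss on first dose: D_load = D_maint·R ≈ 1701 × 1.08988 ≈ 1853.89 mg.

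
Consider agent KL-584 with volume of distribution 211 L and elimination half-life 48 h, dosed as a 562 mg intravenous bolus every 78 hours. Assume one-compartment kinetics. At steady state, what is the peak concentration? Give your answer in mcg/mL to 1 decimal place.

τ/t½ = 78/48 ≈ 1.625, so fraction remaining f = (1/2)^(78/48) ≈ 0.3242.
At steady state, accumulation factor R = 1/(1 − e^(−kτ)) ≈ 1.4797.
Each bolus raises the concentration by D/Vd = 562/211 ≈ 2.664 mcg/mL.
Steady-state peak Cmax,ss = C₀·R ≈ 2.664 × 1.4797 ≈ 3.942 mcg/mL.

3.9 mcg/mL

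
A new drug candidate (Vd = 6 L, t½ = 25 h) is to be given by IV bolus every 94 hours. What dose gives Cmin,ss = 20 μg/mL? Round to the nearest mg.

τ/t½ = 94/25 ≈ 3.76, so f = (1/2)^(94/25) ≈ 0.073812.
Cmin,ss = (D/Vd)·f/(1−f), so D = Cmin,ss·Vd·(1−f)/f.
D = 20 × 6 × (1−f)/f ≈ 20 × 6 × 12.54793 ≈ 1505.75 mg.

1506 mg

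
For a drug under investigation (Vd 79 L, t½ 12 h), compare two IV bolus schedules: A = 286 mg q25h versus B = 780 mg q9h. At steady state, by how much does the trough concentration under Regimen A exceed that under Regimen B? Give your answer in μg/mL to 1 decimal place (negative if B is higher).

-13.4 μg/mL

Regimen A: f = (1/2)^(25/12) ≈ 0.2360; Cmin,ss = (286/79)·f/(1−f) ≈ 1.118 μg/mL.
Regimen B: f = (1/2)^(9/12) ≈ 0.5946; Cmin,ss = (780/79)·f/(1−f) ≈ 14.481 μg/mL.
Difference ≈ 1.118 − 14.481 ≈ -13.363 μg/mL.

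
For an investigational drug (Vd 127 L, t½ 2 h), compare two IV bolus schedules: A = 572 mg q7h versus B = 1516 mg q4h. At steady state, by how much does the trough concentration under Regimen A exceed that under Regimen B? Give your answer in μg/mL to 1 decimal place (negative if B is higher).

Regimen A: f = (1/2)^(7/2) ≈ 0.0884; Cmin,ss = (572/127)·f/(1−f) ≈ 0.437 μg/mL.
Regimen B: f = (1/2)^(4/2) ≈ 0.2500; Cmin,ss = (1516/127)·f/(1−f) ≈ 3.979 μg/mL.
Difference ≈ 0.437 − 3.979 ≈ -3.542 μg/mL.

-3.5 μg/mL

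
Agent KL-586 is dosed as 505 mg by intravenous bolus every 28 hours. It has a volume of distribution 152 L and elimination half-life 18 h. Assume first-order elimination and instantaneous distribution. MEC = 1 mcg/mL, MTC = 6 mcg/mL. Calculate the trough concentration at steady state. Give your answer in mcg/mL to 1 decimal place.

1.7 mcg/mL

Over one 28-h interval, 28/18 ≈ 1.5556 half-lives elapse, leaving f ≈ 0.3402 of each dose.
Accumulation ratio R = 1/(1 − f) ≈ 1/0.6598 ≈ 1.5156.
Single-dose peak C₀ = D/Vd = 505/152 ≈ 3.322 mcg/mL.
Steady-state peak Cmax,ss = C₀·R ≈ 3.322 × 1.5156 ≈ 5.035 mcg/mL.
One interval later, Cmin,ss = Cmax,ss·e^(−kτ) ≈ 5.035 × 0.3402 ≈ 1.713 mcg/mL.
Trough 1.7 mcg/mL vs MEC 1 mcg/mL: adequate.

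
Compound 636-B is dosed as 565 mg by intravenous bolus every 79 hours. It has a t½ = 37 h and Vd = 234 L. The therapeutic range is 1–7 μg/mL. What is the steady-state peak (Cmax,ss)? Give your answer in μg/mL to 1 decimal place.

3.1 μg/mL

Over one 79-h interval, 79/37 ≈ 2.1351 half-lives elapse, leaving f ≈ 0.2276 of each dose.
At steady state, accumulation factor R = 1/(1 − e^(−kτ)) ≈ 1.2947.
Single-dose peak C₀ = D/Vd = 565/234 ≈ 2.415 μg/mL.
Steady-state peak Cmax,ss = C₀·R ≈ 2.415 × 1.2947 ≈ 3.127 μg/mL.
Peak 3.1 μg/mL vs MTC 7 μg/mL: below toxic threshold.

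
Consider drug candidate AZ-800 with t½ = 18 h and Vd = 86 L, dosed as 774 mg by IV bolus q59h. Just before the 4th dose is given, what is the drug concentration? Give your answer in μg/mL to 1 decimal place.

1.0 μg/mL

f = (1/2)^(τ/t½) = (1/2)^(59/18) ≈ 0.1031.
C₀ = D/Vd = 774/86 ≈ 9.000 μg/mL.
Before the 4th dose, 3 doses have been given. Superposition: Cmin = C₀·(f + f² + … + f^3).
≈ 9.000 × (0.1031 + 0.0106 + 0.0011) ≈ 9.000 × 0.1148 ≈ 1.033 μg/mL.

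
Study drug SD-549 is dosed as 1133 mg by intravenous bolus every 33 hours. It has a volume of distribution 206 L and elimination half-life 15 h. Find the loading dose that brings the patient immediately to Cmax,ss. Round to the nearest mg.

f = (1/2)^(33/15) ≈ 0.217638; accumulation ratio R = 1/(1−f) ≈ 1.27818.
Loading dose to hit Cmax,ss on first dose: D_load = D_maint·R ≈ 1133 × 1.27818 ≈ 1448.18 mg.

1448 mg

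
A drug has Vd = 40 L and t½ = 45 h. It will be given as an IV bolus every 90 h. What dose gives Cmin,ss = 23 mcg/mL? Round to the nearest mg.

τ/t½ = 90/45 ≈ 2, so f = (1/2)^(90/45) ≈ 0.250000.
Cmin,ss = (D/Vd)·f/(1−f), so D = Cmin,ss·Vd·(1−f)/f.
D = 23 × 40 × (1−f)/f ≈ 23 × 40 × 3.00000 ≈ 2760.00 mg.

2760 mg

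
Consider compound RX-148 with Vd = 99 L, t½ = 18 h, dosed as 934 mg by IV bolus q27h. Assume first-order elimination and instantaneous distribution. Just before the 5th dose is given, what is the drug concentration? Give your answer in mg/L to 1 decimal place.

5.1 mg/L

f = (1/2)^(τ/t½) = (1/2)^(27/18) ≈ 0.3536.
C₀ = D/Vd = 934/99 ≈ 9.434 mg/L.
Before the 5th dose, 4 doses have been given. Superposition: Cmin = C₀·(f + f² + … + f^4).
≈ 9.434 × (0.3536 + 0.1250 + 0.0442 + 0.0156) ≈ 9.434 × 0.5384 ≈ 5.079 mg/L.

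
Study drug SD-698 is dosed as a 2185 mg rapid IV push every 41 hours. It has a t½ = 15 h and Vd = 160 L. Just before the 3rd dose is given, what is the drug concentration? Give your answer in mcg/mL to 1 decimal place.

f = (1/2)^(τ/t½) = (1/2)^(41/15) ≈ 0.1504.
C₀ = D/Vd = 2185/160 ≈ 13.656 mcg/mL.
Before the 3rd dose, 2 doses have been given. Superposition: Cmin = C₀·(f + f²).
≈ 13.656 × (0.1504 + 0.0226) ≈ 13.656 × 0.1730 ≈ 2.362 mcg/mL.

2.4 mcg/mL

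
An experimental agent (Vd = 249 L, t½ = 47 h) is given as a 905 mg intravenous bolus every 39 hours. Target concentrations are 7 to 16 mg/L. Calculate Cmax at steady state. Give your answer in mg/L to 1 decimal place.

8.3 mg/L

k = ln2/t½ = ln2/47 ≈ 0.014748 h⁻¹; fraction remaining f = e^(−kτ) = e^(−0.014748×39) ≈ 0.5626.
At steady state, accumulation factor R = 1/(1 − e^(−kτ)) ≈ 2.2862.
Each bolus raises the concentration by D/Vd = 905/249 ≈ 3.635 mg/L.
Steady-state peak Cmax,ss = C₀·R ≈ 3.635 × 2.2862 ≈ 8.310 mg/L.
Peak 8.3 mg/L vs MTC 16 mg/L: below toxic threshold.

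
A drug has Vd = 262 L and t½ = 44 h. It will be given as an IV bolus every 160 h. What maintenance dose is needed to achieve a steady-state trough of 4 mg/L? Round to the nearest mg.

11984 mg

τ/t½ = 160/44 ≈ 3.6364, so f = (1/2)^(160/44) ≈ 0.080417.
Cmin,ss = (D/Vd)·f/(1−f), so D = Cmin,ss·Vd·(1−f)/f.
D = 4 × 262 × (1−f)/f ≈ 4 × 262 × 11.43518 ≈ 11984.07 mg.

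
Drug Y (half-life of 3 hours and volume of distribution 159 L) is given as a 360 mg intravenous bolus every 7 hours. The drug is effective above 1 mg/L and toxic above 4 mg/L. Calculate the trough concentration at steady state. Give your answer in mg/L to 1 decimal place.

0.6 mg/L

Over one 7-h interval, 7/3 ≈ 2.3333 half-lives elapse, leaving f ≈ 0.1984 of each dose.
Each bolus raises the concentration by D/Vd = 360/159 ≈ 2.264 mg/L.
Steady-state trough Cmin,ss = C₀·f/(1−f) ≈ 2.264 × 0.1984/0.8016 ≈ 0.560 mg/L.
Trough 0.6 mg/L vs MEC 1 mg/L: subtherapeutic.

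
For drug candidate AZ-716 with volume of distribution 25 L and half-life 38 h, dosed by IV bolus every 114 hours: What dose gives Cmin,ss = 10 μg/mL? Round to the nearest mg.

τ/t½ = 114/38 ≈ 3, so f = (1/2)^(114/38) ≈ 0.125000.
Cmin,ss = (D/Vd)·f/(1−f), so D = Cmin,ss·Vd·(1−f)/f.
D = 10 × 25 × (1−f)/f ≈ 10 × 25 × 7.00000 ≈ 1750.00 mg.

1750 mg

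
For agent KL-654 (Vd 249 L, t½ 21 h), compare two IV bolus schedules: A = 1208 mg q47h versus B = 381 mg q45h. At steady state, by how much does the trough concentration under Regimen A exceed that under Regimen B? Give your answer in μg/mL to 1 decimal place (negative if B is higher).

Regimen A: f = (1/2)^(47/21) ≈ 0.2120; Cmin,ss = (1208/249)·f/(1−f) ≈ 1.305 μg/mL.
Regimen B: f = (1/2)^(45/21) ≈ 0.2264; Cmin,ss = (381/249)·f/(1−f) ≈ 0.448 μg/mL.
Difference ≈ 1.305 − 0.448 ≈ 0.857 μg/mL.

0.9 μg/mL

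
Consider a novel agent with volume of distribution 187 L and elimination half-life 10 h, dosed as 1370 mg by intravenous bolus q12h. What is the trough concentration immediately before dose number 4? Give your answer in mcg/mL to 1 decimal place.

5.2 mcg/mL

f = (1/2)^(τ/t½) = (1/2)^(12/10) ≈ 0.4353.
C₀ = D/Vd = 1370/187 ≈ 7.326 mcg/mL.
Before the 4th dose, 3 doses have been given. Superposition: Cmin = C₀·(f + f² + … + f^3).
≈ 7.326 × (0.4353 + 0.1895 + 0.0825) ≈ 7.326 × 0.7073 ≈ 5.182 mcg/mL.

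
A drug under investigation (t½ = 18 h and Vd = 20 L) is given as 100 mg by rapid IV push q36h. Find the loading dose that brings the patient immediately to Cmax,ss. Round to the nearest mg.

133 mg

f = (1/2)^(36/18) ≈ 0.250000; accumulation ratio R = 1/(1−f) ≈ 1.33333.
Loading dose to hit Cmax,ss on first dose: D_load = D_maint·R ≈ 100 × 1.33333 ≈ 133.33 mg.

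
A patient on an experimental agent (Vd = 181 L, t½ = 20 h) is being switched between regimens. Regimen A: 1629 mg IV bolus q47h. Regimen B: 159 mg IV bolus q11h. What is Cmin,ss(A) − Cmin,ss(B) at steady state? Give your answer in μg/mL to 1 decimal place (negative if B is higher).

0.3 μg/mL

Regimen A: f = (1/2)^(47/20) ≈ 0.1961; Cmin,ss = (1629/181)·f/(1−f) ≈ 2.195 μg/mL.
Regimen B: f = (1/2)^(11/20) ≈ 0.6830; Cmin,ss = (159/181)·f/(1−f) ≈ 1.893 μg/mL.
Difference ≈ 2.195 − 1.893 ≈ 0.302 μg/mL.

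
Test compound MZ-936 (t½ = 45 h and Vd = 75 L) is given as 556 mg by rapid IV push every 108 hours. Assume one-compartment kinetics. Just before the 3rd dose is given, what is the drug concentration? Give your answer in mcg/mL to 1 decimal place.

1.7 mcg/mL

f = (1/2)^(τ/t½) = (1/2)^(108/45) ≈ 0.1895.
C₀ = D/Vd = 556/75 ≈ 7.413 mcg/mL.
Before the 3rd dose, 2 doses have been given. Superposition: Cmin = C₀·(f + f²).
≈ 7.413 × (0.1895 + 0.0359) ≈ 7.413 × 0.2254 ≈ 1.671 mcg/mL.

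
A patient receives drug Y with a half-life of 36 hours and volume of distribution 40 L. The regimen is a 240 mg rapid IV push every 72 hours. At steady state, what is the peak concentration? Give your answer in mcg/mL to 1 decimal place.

The dosing interval is 2 half-lives, so f = 2^(−2) = 0.25.
Accumulation ratio R = 1/(1 − f) = 1/0.75 = 4/3.
Single-dose peak C₀ = D/Vd = 240/40 = 6 mcg/mL.
Steady-state peak Cmax,ss = C₀·R = 6 × 4/3 ≈ 8.000 mcg/mL.

8.0 mcg/mL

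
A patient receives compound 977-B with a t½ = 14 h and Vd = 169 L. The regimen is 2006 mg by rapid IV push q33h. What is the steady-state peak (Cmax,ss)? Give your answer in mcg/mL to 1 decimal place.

Over one 33-h interval, 33/14 ≈ 2.3571 half-lives elapse, leaving f ≈ 0.1952 of each dose.
Accumulation ratio R = 1/(1 − f) ≈ 1/0.8048 ≈ 1.2425.
Each bolus raises the concentration by D/Vd = 2006/169 ≈ 11.870 mcg/mL.
Steady-state peak Cmax,ss = C₀·R ≈ 11.870 × 1.2425 ≈ 14.748 mcg/mL.

14.7 mcg/mL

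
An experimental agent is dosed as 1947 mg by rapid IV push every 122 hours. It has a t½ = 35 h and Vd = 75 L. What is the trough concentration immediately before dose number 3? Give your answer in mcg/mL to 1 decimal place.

2.5 mcg/mL

f = (1/2)^(τ/t½) = (1/2)^(122/35) ≈ 0.0893.
C₀ = D/Vd = 1947/75 ≈ 25.960 mcg/mL.
Before the 3rd dose, 2 doses have been given. Superposition: Cmin = C₀·(f + f²).
≈ 25.960 × (0.0893 + 0.0080) ≈ 25.960 × 0.0973 ≈ 2.526 mcg/mL.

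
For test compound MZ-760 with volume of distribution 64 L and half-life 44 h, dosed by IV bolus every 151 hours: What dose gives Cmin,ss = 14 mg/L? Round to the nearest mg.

τ/t½ = 151/44 ≈ 3.4318, so f = (1/2)^(151/44) ≈ 0.092666.
Cmin,ss = (D/Vd)·f/(1−f), so D = Cmin,ss·Vd·(1−f)/f.
D = 14 × 64 × (1−f)/f ≈ 14 × 64 × 9.79144 ≈ 8773.13 mg.

8773 mg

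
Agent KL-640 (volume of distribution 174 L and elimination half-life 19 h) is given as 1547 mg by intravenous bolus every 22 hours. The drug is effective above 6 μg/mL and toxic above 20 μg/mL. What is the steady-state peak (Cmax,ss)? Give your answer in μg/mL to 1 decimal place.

16.1 μg/mL

τ/t½ = 22/19 ≈ 1.1579, so fraction remaining f = (1/2)^(22/19) ≈ 0.4482.
Accumulation ratio R = 1/(1 − f) ≈ 1/0.5518 ≈ 1.8123.
Each bolus raises the concentration by D/Vd = 1547/174 ≈ 8.891 μg/mL.
Steady-state peak Cmax,ss = C₀·R ≈ 8.891 × 1.8123 ≈ 16.113 μg/mL.
Peak 16.1 μg/mL vs MTC 20 μg/mL: below toxic threshold.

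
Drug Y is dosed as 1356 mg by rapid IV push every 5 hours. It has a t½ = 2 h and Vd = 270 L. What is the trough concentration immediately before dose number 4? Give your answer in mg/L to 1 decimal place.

f = (1/2)^(τ/t½) = (1/2)^(5/2) ≈ 0.1768.
C₀ = D/Vd = 1356/270 ≈ 5.022 mg/L.
Before the 4th dose, 3 doses have been given. Superposition: Cmin = C₀·(f + f² + … + f^3).
≈ 5.022 × (0.1768 + 0.0313 + 0.0055) ≈ 5.022 × 0.2136 ≈ 1.073 mg/L.

1.1 mg/L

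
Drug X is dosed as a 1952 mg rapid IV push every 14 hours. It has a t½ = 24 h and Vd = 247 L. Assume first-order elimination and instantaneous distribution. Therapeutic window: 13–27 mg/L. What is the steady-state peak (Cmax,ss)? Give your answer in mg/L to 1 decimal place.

Over one 14-h interval, 14/24 ≈ 0.58333 half-lives elapse, leaving f ≈ 0.6674 of each dose.
At steady state, accumulation factor R = 1/(1 − e^(−kτ)) ≈ 3.0066.
Single-dose peak C₀ = D/Vd = 1952/247 ≈ 7.903 mg/L.
Cmax,ss = C₀/(1 − f) ≈ 7.903/0.3326 ≈ 23.761 mg/L.
Peak 23.8 mg/L vs MTC 27 mg/L: below toxic threshold.

23.8 mg/L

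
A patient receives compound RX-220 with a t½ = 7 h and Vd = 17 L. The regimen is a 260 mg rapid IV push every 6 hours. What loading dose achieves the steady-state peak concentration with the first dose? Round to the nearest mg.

580 mg

f = (1/2)^(6/7) ≈ 0.552045; accumulation ratio R = 1/(1−f) ≈ 2.23237.
Loading dose to hit Cmax,ss on first dose: D_load = D_maint·R ≈ 260 × 2.23237 ≈ 580.42 mg.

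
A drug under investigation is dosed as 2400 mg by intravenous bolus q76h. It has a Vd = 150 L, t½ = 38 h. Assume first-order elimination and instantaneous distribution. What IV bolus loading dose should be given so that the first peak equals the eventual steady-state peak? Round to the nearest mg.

f = (1/2)^(76/38) ≈ 0.250000; accumulation ratio R = 1/(1−f) ≈ 1.33333.
Loading dose to hit Cmax,ss on first dose: D_load = D_maint·R ≈ 2400 × 1.33333 ≈ 3199.99 mg.

3200 mg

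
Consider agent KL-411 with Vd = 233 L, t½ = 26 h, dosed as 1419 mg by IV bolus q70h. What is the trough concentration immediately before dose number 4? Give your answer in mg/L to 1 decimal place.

f = (1/2)^(τ/t½) = (1/2)^(70/26) ≈ 0.1547.
C₀ = D/Vd = 1419/233 ≈ 6.090 mg/L.
Before the 4th dose, 3 doses have been given. Superposition: Cmin = C₀·(f + f² + … + f^3).
≈ 6.090 × (0.1547 + 0.0239 + 0.0037) ≈ 6.090 × 0.1823 ≈ 1.110 mg/L.

1.1 mg/L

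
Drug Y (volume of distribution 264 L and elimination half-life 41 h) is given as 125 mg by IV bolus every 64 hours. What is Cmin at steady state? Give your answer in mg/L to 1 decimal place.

τ/t½ = 64/41 ≈ 1.561, so fraction remaining f = (1/2)^(64/41) ≈ 0.3389.
Each bolus raises the concentration by D/Vd = 125/264 ≈ 0.473 mg/L.
Steady-state trough Cmin,ss = C₀·f/(1−f) ≈ 0.473 × 0.3389/0.6611 ≈ 0.242 mg/L.

0.2 mg/L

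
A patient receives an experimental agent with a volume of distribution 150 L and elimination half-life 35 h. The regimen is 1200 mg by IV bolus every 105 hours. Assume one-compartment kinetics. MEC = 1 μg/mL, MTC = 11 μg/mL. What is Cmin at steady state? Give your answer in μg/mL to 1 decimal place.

The dosing interval is 3 half-lives, so f = 2^(−3) = 0.125.
At steady state, R = 1/(1 − 0.125) = 8/7.
Single-dose peak C₀ = D/Vd = 1200/150 = 8 μg/mL.
Steady-state peak Cmax,ss = C₀·R = 8 × 8/7 ≈ 9.143 μg/mL.
Steady-state trough Cmin,ss = Cmax,ss·f ≈ 9.143 × 0.125 ≈ 1.143 μg/mL.
Trough 1.1 μg/mL vs MEC 1 μg/mL: adequate.

1.1 μg/mL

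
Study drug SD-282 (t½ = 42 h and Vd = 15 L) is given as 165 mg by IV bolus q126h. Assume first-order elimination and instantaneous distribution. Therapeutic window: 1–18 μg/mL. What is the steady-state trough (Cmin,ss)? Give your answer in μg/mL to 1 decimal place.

1.6 μg/mL

The dosing interval is 3 half-lives, so f = 2^(−3) = 0.125.
Accumulation ratio R = 1/(1 − f) = 1/0.875 = 8/7.
Single-dose peak C₀ = D/Vd = 165/15 = 11 μg/mL.
Steady-state peak Cmax,ss = C₀·R = 11 × 8/7 ≈ 12.571 μg/mL.
Steady-state trough Cmin,ss = Cmax,ss·f ≈ 12.571 × 0.125 ≈ 1.571 μg/mL.
Trough 1.6 μg/mL vs MEC 1 μg/mL: adequate.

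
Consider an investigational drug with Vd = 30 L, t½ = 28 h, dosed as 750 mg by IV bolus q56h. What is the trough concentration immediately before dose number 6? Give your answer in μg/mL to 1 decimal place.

8.3 μg/mL

f = (1/2)^(τ/t½) = (1/2)^(56/28) ≈ 0.2500.
C₀ = D/Vd = 750/30 ≈ 25.000 μg/mL.
Before the 6th dose, 5 doses have been given. Superposition: Cmin = C₀·(f + f² + … + f^5).
≈ 25.000 × (0.2500 + 0.0625 + 0.0156 + 0.0039 + 0.0010) ≈ 25.000 × 0.3330 ≈ 8.325 μg/mL.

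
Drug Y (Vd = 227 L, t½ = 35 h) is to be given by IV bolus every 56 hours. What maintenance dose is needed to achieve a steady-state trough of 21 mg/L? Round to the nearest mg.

τ/t½ = 56/35 ≈ 1.6, so f = (1/2)^(56/35) ≈ 0.329877.
Cmin,ss = (D/Vd)·f/(1−f), so D = Cmin,ss·Vd·(1−f)/f.
D = 21 × 227 × (1−f)/f ≈ 21 × 227 × 2.03143 ≈ 9683.83 mg.

9684 mg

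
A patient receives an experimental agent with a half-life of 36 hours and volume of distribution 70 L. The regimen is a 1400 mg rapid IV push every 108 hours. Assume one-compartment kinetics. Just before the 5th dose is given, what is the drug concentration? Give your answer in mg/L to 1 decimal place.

f = (1/2)^(τ/t½) = (1/2)^(108/36) ≈ 0.1250.
C₀ = D/Vd = 1400/70 ≈ 20.000 mg/L.
Before the 5th dose, 4 doses have been given. Superposition: Cmin = C₀·(f + f² + … + f^4).
≈ 20.000 × (0.1250 + 0.0156 + 0.0020 + 0.0002) ≈ 20.000 × 0.1428 ≈ 2.856 mg/L.

2.9 mg/L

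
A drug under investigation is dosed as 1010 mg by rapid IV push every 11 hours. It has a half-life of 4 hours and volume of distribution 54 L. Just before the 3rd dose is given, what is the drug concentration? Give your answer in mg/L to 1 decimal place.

3.2 mg/L

f = (1/2)^(τ/t½) = (1/2)^(11/4) ≈ 0.1487.
C₀ = D/Vd = 1010/54 ≈ 18.704 mg/L.
Before the 3rd dose, 2 doses have been given. Superposition: Cmin = C₀·(f + f²).
≈ 18.704 × (0.1487 + 0.0221) ≈ 18.704 × 0.1708 ≈ 3.195 mg/L.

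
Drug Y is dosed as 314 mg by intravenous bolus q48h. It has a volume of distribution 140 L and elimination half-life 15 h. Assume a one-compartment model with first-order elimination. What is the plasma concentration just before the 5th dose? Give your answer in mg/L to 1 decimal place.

f = (1/2)^(τ/t½) = (1/2)^(48/15) ≈ 0.1088.
C₀ = D/Vd = 314/140 ≈ 2.243 mg/L.
Before the 5th dose, 4 doses have been given. Superposition: Cmin = C₀·(f + f² + … + f^4).
≈ 2.243 × (0.1088 + 0.0118 + 0.0013 + 0.0001) ≈ 2.243 × 0.1220 ≈ 0.274 mg/L.

0.3 mg/L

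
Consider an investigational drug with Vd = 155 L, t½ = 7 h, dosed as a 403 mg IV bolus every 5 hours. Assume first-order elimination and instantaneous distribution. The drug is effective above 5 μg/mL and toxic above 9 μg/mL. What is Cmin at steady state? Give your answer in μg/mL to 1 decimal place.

Over one 5-h interval, 5/7 ≈ 0.71429 half-lives elapse, leaving f ≈ 0.6095 of each dose.
Accumulation ratio R = 1/(1 − f) ≈ 1/0.3905 ≈ 2.5608.
Each bolus raises the concentration by D/Vd = 403/155 ≈ 2.600 μg/mL.
Cmax,ss = C₀/(1 − f) ≈ 2.600/0.3905 ≈ 6.658 μg/mL.
One interval later, Cmin,ss = Cmax,ss·e^(−kτ) ≈ 6.658 × 0.6095 ≈ 4.058 μg/mL.
Trough 4.1 μg/mL vs MEC 5 μg/mL: subtherapeutic.

4.1 μg/mL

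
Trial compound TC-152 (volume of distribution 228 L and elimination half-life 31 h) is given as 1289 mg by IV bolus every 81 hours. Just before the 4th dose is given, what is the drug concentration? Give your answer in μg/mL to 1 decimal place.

1.1 μg/mL

f = (1/2)^(τ/t½) = (1/2)^(81/31) ≈ 0.1635.
C₀ = D/Vd = 1289/228 ≈ 5.654 μg/mL.
Before the 4th dose, 3 doses have been given. Superposition: Cmin = C₀·(f + f² + … + f^3).
≈ 5.654 × (0.1635 + 0.0267 + 0.0044) ≈ 5.654 × 0.1946 ≈ 1.100 μg/mL.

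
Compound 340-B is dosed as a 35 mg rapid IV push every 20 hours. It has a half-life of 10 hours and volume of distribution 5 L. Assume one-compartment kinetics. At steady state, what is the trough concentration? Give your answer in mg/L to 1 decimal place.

2.3 mg/L

The dosing interval is 2 half-lives, so f = 2^(−2) = 0.25.
Accumulation ratio R = 1/(1 − f) = 1/0.75 = 4/3.
Single-dose peak C₀ = D/Vd = 35/5 = 7 mg/L.
Steady-state peak Cmax,ss = C₀·R = 7 × 4/3 ≈ 9.333 mg/L.
Steady-state trough Cmin,ss = Cmax,ss·f ≈ 9.333 × 0.25 ≈ 2.333 mg/L.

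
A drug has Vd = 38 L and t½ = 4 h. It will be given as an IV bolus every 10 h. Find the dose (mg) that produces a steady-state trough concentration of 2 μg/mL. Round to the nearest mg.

354 mg

τ/t½ = 10/4 ≈ 2.5, so f = (1/2)^(10/4) ≈ 0.176777.
Cmin,ss = (D/Vd)·f/(1−f), so D = Cmin,ss·Vd·(1−f)/f.
D = 2 × 38 × (1−f)/f ≈ 2 × 38 × 4.65684 ≈ 353.92 mg.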